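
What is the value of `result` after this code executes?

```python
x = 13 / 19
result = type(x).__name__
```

x is float; result = 'float'

'float'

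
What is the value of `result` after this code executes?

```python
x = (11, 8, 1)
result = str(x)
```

x = (11, 8, 1); result = '(11, 8, 1)'

'(11, 8, 1)'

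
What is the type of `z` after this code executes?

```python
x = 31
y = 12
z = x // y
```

int // int = int

int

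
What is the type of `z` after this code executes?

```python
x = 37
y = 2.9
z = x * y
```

int * float = float

float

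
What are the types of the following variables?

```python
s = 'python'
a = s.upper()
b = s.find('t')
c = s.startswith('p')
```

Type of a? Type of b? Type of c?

upper() returns str; find() returns int; startswith() returns bool

str, int, bool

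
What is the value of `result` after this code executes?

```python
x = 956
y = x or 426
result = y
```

x = 956; y = 956; result = 956

956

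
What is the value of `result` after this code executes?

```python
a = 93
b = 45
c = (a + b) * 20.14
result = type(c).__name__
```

a is int; b is int; c is float; result = 'float'

'float'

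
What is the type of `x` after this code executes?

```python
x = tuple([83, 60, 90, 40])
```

tuple() constructor returns tuple

tuple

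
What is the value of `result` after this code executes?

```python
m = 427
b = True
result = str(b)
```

m = 427; b = True; result = 'True'

'True'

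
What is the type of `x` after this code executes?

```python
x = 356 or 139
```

'or' returns first truthy value (int)

int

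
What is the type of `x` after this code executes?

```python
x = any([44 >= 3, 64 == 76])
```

any() returns bool

bool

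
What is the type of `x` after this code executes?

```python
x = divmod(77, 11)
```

divmod() returns tuple of (quotient, remainder)

tuple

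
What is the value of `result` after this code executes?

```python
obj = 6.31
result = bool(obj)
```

obj = 6.31; result = True

True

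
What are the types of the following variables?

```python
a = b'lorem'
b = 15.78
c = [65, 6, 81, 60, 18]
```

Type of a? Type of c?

a is assigned a bytes literal (b'...' prefix); c is assigned a list literal (square brackets)

bytes, list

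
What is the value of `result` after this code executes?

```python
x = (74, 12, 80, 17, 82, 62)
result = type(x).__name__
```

x is tuple; result = 'tuple'

'tuple'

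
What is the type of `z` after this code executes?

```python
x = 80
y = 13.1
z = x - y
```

int - float = float

float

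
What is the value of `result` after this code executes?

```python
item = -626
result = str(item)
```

item = -626; result = '-626'

'-626'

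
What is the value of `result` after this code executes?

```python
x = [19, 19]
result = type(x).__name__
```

x is list; result = 'list'

'list'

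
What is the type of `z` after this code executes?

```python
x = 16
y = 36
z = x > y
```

Comparison returns bool

bool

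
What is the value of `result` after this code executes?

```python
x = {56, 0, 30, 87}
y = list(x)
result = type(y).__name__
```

x is set; y is list; result = 'list'

'list'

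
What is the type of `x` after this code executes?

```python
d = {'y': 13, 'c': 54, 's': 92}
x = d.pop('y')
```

dict.pop() returns the value

int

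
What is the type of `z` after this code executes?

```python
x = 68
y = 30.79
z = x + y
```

int + float = float

float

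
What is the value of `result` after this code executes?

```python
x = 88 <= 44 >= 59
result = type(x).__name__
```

x is bool; result = 'bool'

'bool'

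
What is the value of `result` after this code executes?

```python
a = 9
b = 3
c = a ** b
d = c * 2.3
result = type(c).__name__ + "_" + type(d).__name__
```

a is int; b is int; c is int; d is float; result = 'int_float'

'int_float'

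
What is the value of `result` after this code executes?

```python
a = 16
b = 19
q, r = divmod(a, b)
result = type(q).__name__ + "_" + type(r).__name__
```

a is int; b is int; q is int; r is int; result = 'int_int'

'int_int'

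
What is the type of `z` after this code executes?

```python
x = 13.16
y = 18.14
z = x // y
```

float // float = float

float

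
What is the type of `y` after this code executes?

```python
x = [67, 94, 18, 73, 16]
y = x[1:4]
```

Slicing a list returns a list

list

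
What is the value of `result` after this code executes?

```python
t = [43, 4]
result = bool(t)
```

t = [43, 4]; result = True

True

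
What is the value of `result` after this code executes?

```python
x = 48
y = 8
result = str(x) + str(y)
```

x = 48; y = 8; result = '488'

'488'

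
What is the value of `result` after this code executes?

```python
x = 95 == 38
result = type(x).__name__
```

x is bool; result = 'bool'

'bool'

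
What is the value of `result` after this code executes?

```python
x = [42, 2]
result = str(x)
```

x = [42, 2]; result = '[42, 2]'

'[42, 2]'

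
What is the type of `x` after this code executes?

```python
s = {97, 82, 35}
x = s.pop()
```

Popping from set[int] returns int

int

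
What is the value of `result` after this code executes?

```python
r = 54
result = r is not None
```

r = 54; result = True

True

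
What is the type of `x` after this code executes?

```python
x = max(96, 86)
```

max() of ints returns int

int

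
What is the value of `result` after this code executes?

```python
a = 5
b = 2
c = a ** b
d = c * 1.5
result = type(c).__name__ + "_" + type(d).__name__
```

a is int; b is int; c is int; d is float; result = 'int_float'

'int_float'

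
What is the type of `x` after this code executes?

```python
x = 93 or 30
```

'or' returns first truthy value (int)

int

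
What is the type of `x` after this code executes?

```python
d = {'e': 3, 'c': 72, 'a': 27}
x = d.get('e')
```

dict.get() returns value type when found

int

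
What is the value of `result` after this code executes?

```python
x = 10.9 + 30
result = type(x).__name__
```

x is float; result = 'float'

'float'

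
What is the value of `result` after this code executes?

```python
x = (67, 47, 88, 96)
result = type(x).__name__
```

x is tuple; result = 'tuple'

'tuple'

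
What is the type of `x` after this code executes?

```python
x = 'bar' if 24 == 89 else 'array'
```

Both branches of conditional are str

str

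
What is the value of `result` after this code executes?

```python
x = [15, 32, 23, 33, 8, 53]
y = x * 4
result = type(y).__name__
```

x is list; y is list; result = 'list'

'list'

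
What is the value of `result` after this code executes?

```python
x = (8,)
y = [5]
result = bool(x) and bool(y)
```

x = (8,); y = [5]; result = True

True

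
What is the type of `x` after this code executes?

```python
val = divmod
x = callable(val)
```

callable() returns bool

bool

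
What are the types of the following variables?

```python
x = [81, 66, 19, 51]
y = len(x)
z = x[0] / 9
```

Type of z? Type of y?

int / int = float; len() returns int

float, int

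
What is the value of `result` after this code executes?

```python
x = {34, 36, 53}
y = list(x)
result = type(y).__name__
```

x is set; y is list; result = 'list'

'list'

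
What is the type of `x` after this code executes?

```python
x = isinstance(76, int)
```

isinstance() returns bool

bool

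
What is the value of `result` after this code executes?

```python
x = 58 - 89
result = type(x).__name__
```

x is int; result = 'int'

'int'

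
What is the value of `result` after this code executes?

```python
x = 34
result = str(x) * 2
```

x = 34; result = '3434'

'3434'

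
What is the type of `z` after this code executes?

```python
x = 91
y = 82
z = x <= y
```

Comparison returns bool

bool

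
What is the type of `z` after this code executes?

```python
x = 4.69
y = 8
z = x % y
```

float % int = float

float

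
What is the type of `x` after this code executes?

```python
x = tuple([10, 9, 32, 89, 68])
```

tuple() constructor returns tuple

tuple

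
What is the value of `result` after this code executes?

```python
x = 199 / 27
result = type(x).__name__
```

x is float; result = 'float'

'float'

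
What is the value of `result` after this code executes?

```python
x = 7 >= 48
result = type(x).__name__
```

x is bool; result = 'bool'

'bool'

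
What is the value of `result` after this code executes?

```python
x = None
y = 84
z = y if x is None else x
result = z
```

x = None; y = 84; z = 84; result = 84

84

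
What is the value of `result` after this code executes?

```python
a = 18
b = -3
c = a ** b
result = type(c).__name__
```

a is int; b is int; c is float; result = 'float'

'float'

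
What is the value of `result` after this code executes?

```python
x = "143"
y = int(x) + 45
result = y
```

x = '143'; y = 188; result = 188

188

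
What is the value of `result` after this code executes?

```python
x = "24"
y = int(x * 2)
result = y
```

x = '24'; y = 2424; result = 2424

2424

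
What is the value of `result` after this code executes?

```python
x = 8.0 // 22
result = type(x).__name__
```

x is float; result = 'float'

'float'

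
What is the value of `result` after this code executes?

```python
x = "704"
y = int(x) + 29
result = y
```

x = '704'; y = 733; result = 733

733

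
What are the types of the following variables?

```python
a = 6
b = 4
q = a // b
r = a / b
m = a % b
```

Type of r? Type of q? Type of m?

/ returns float; // returns int; % of ints returns int

float, int, int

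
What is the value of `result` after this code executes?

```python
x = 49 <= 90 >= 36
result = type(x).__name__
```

x is bool; result = 'bool'

'bool'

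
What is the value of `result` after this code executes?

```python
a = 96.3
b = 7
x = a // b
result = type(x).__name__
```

a is float; b is int; x is float; result = 'float'

'float'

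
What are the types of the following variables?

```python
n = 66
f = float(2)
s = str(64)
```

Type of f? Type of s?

f is assigned the result of calling float(), which returns a float; s is assigned the result of calling str(), which returns a str

float, str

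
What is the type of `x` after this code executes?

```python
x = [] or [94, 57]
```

'or' returns first truthy value (list)

list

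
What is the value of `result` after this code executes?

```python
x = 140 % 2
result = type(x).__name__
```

x is int; result = 'int'

'int'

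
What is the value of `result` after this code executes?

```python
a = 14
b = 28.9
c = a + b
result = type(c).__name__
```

a is int; b is float; c is float; result = 'float'

'float'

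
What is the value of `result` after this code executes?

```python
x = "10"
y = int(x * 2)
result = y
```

x = '10'; y = 1010; result = 1010

1010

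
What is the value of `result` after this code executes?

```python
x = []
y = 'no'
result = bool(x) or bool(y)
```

x = []; y = 'no'; result = True

True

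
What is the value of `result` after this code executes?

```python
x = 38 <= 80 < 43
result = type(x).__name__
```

x is bool; result = 'bool'

'bool'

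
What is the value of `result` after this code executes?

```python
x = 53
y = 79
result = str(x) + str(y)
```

x = 53; y = 79; result = '5379'

'5379'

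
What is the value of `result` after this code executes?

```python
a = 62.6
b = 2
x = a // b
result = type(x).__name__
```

a is float; b is int; x is float; result = 'float'

'float'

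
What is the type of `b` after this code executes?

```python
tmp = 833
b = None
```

None has type NoneType

NoneType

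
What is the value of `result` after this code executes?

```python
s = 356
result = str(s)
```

s = 356; result = '356'

'356'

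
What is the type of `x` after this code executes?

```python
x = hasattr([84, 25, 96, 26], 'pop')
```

hasattr() returns bool

bool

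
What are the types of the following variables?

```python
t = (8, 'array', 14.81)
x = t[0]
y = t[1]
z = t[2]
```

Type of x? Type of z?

tuple[0] is int; tuple[2] is float

int, float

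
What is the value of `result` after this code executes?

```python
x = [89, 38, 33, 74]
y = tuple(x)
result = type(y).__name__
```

x is list; y is tuple; result = 'tuple'

'tuple'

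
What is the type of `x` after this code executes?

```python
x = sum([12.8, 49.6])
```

sum() of floats returns float

float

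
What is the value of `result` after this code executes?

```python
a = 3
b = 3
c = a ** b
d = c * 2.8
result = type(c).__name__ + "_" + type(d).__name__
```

a is int; b is int; c is int; d is float; result = 'int_float'

'int_float'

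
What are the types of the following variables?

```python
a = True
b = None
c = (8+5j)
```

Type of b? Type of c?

b is assigned None, whose type is NoneType; c is assigned (8+5j), an int plus an imaginary literal (j suffix), which evaluates to complex

NoneType, complex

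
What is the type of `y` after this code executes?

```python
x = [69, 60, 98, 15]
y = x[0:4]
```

Slicing a list returns a list

list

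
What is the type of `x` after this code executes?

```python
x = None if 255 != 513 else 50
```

255 != 513 is True, so the if branch is taken

NoneType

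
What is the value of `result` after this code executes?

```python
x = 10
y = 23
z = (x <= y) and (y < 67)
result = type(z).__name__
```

x is int; y is int; z is bool; result = 'bool'

'bool'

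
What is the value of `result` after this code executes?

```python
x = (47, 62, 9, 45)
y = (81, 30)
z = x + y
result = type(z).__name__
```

x is tuple; y is tuple; z is tuple; result = 'tuple'

'tuple'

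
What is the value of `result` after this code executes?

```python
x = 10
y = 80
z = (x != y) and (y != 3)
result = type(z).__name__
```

x is int; y is int; z is bool; result = 'bool'

'bool'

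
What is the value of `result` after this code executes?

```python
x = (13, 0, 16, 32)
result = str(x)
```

x = (13, 0, 16, 32); result = '(13, 0, 16, 32)'

'(13, 0, 16, 32)'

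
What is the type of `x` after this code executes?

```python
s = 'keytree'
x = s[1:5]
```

Slicing a str returns str

str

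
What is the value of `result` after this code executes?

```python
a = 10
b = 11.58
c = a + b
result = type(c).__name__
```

a is int; b is float; c is float; result = 'float'

'float'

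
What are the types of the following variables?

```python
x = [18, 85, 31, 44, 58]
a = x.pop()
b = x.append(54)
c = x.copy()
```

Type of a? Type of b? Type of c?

pop() returns element; append() returns None; copy() returns list

int, NoneType, list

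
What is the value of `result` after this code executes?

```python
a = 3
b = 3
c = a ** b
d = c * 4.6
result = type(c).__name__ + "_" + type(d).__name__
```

a is int; b is int; c is int; d is float; result = 'int_float'

'int_float'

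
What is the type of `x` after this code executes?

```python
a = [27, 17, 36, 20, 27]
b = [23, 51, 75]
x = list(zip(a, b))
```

list(zip()) returns a list of tuples

list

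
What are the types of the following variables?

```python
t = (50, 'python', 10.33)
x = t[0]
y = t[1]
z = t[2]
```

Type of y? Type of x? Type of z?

tuple[1] is str; tuple[0] is int; tuple[2] is float

str, int, float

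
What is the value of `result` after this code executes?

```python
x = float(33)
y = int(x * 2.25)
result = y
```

x = 33.0; y = 74; result = 74

74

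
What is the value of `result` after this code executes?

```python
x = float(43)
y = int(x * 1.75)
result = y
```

x = 43.0; y = 75; result = 75

75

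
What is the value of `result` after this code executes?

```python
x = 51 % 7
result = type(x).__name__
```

x is int; result = 'int'

'int'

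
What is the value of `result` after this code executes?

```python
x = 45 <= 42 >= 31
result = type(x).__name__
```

x is bool; result = 'bool'

'bool'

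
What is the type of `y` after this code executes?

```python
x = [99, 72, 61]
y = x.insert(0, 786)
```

list.insert() returns None

NoneType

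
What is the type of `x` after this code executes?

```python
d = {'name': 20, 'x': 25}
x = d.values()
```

.values() returns dict_values view

dict_values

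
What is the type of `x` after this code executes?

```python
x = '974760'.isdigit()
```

str.isdigit() returns bool

bool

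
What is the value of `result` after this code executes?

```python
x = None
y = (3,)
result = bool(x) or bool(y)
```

x = None; y = (3,); result = True

True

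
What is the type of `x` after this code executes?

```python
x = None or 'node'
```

'or' with None returns the other truthy value (str)

str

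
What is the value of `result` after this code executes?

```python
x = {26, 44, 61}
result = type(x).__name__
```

x is set; result = 'set'

'set'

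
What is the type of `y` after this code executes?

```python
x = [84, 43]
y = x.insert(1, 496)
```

list.insert() returns None

NoneType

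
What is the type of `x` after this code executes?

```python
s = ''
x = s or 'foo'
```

'or' returns first truthy value (str)

str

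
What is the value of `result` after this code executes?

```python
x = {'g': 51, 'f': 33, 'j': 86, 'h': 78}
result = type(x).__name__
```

x is dict; result = 'dict'

'dict'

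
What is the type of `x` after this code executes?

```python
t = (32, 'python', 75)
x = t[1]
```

Index 1 of tuple is a str literal

str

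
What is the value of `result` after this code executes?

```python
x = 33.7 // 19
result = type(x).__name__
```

x is float; result = 'float'

'float'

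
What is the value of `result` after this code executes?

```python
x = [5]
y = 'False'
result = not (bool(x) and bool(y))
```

x = [5]; y = 'False'; result = False

False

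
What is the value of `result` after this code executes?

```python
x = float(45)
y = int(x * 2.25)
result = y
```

x = 45.0; y = 101; result = 101

101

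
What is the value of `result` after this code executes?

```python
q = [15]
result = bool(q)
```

q = [15]; result = True

True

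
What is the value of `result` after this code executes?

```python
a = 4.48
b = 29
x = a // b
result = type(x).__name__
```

a is float; b is int; x is float; result = 'float'

'float'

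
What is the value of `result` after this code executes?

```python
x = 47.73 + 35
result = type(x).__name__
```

x is float; result = 'float'

'float'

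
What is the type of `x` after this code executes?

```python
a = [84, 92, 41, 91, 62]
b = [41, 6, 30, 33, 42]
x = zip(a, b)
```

zip() returns a zip object

zip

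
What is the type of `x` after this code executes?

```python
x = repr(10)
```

repr() returns str

str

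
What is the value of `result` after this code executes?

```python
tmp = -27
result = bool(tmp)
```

tmp = -27; result = True

True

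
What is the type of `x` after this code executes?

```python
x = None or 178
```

'or' with None returns the other truthy value

int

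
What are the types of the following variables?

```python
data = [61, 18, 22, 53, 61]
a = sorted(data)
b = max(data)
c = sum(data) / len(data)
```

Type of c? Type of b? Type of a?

int / int = float; max of ints returns int; sorted() returns list

float, int, list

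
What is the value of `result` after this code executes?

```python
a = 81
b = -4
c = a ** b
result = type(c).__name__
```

a is int; b is int; c is float; result = 'float'

'float'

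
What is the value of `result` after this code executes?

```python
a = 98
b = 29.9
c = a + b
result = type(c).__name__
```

a is int; b is float; c is float; result = 'float'

'float'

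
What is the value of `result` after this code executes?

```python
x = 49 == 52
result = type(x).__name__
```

x is bool; result = 'bool'

'bool'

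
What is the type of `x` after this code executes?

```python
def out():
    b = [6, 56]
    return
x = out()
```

Bare return returns None

NoneType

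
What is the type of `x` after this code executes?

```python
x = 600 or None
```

'or' returns first truthy value

int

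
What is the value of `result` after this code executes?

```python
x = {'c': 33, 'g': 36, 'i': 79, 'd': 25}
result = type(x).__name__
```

x is dict; result = 'dict'

'dict'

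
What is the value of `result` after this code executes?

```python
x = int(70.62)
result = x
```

x = 70; result = 70

70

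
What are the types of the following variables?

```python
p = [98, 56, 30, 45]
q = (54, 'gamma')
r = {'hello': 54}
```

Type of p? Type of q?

p is assigned a list literal (square brackets); q is assigned a tuple (parenthesized, comma-separated values)

list, tuple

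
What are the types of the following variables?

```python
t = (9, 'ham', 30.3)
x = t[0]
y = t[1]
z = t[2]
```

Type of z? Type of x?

tuple[2] is float; tuple[0] is int

float, int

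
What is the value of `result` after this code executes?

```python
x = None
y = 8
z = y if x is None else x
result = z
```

x = None; y = 8; z = 8; result = 8

8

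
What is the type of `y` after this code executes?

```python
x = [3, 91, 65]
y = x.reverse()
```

list.reverse() returns None

NoneType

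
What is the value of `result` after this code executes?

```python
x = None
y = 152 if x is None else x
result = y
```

x = None; y = 152; result = 152

152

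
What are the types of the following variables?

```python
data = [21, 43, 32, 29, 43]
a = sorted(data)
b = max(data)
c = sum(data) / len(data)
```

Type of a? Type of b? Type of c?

sorted() returns list; max of ints returns int; int / int = float

list, int, float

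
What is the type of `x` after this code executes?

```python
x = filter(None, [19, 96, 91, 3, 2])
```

filter() returns a filter object

filter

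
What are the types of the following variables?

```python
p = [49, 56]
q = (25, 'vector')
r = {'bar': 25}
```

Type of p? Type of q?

p is assigned a list literal (square brackets); q is assigned a tuple (parenthesized, comma-separated values)

list, tuple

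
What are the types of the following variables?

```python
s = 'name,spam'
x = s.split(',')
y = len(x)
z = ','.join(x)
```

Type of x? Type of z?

str.split() returns list; str.join() returns str

list, str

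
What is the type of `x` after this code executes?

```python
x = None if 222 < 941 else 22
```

222 < 941 is True, so the if branch is taken

NoneType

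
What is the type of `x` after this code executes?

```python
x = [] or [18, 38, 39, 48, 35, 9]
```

'or' returns first truthy value (list)

list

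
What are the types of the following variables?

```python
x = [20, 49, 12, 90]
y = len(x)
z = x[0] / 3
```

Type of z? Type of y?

int / int = float; len() returns int

float, int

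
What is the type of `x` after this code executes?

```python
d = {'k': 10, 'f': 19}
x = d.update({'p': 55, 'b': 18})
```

dict.update() returns None

NoneType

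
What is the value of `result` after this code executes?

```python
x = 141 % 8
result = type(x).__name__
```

x is int; result = 'int'

'int'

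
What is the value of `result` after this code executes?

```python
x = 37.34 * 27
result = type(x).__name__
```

x is float; result = 'float'

'float'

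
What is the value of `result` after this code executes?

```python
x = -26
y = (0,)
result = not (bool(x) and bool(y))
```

x = -26; y = (0,); result = False

False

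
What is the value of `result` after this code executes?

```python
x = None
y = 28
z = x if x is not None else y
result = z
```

x = None; y = 28; z = 28; result = 28

28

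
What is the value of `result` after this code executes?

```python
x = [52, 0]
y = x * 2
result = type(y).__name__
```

x is list; y is list; result = 'list'

'list'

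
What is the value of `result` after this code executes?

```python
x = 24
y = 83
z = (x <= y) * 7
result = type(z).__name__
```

x is int; y is int; z is int; result = 'int'

'int'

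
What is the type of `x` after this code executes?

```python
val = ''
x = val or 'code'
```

'or' returns first truthy value (str)

str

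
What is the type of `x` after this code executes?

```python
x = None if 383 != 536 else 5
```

383 != 536 is True, so the if branch is taken

NoneType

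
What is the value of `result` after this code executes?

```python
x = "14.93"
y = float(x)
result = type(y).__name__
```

x is str; y is float; result = 'float'

'float'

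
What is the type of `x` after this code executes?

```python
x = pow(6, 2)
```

pow(int, int) returns int

int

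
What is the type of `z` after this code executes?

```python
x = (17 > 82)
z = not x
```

'not' returns bool

bool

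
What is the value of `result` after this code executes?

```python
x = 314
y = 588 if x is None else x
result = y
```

x = 314; y = 314; result = 314

314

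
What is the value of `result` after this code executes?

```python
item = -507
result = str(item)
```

item = -507; result = '-507'

'-507'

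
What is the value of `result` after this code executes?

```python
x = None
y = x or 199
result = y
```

x = None; y = 199; result = 199

199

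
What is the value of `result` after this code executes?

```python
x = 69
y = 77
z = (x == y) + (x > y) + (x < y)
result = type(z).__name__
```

x is int; y is int; z is int; result = 'int'

'int'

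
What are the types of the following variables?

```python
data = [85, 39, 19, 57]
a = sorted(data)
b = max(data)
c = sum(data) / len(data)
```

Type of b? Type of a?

max of ints returns int; sorted() returns list

int, list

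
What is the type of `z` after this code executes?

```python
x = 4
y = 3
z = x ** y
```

positive int ** positive int = int

int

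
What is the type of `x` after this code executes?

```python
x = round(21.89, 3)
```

round() with decimal places returns float

float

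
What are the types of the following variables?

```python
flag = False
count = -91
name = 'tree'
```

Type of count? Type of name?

count is assigned a bare integer (no decimal point), so it is an int; name is assigned a quoted string literal, so it is a str

int, str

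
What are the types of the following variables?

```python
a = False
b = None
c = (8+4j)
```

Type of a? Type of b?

a is assigned the constant False, which has type bool; b is assigned None, whose type is NoneType

bool, NoneType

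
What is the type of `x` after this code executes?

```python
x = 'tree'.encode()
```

str.encode() returns bytes

bytes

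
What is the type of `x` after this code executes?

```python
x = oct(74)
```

oct() returns str representation

str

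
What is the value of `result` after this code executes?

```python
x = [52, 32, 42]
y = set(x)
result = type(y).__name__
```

x is list; y is set; result = 'set'

'set'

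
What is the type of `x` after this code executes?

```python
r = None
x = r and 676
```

'and' returns first falsy value (None)

NoneType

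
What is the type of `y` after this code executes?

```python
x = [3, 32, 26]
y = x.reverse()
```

list.reverse() returns None

NoneType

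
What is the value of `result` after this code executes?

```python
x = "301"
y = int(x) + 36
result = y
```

x = '301'; y = 337; result = 337

337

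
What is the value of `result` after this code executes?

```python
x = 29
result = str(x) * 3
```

x = 29; result = '292929'

'292929'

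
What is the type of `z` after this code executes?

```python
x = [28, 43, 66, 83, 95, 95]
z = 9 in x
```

'in' operator returns bool

bool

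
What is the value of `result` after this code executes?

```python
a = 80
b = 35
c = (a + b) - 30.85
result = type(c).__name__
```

a is int; b is int; c is float; result = 'float'

'float'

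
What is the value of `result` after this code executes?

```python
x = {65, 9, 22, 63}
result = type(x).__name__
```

x is set; result = 'set'

'set'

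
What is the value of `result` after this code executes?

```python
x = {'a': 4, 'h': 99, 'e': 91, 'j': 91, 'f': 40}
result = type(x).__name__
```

x is dict; result = 'dict'

'dict'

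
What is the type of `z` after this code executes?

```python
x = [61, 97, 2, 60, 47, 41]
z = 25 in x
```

'in' operator returns bool

bool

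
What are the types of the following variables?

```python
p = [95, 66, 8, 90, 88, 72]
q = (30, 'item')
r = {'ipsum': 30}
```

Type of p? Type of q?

p is assigned a list literal (square brackets); q is assigned a tuple (parenthesized, comma-separated values)

list, tuple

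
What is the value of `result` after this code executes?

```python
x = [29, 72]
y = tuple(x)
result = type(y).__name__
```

x is list; y is tuple; result = 'tuple'

'tuple'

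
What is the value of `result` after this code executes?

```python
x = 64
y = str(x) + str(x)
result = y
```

x = 64; y = '6464'; result = '6464'

'6464'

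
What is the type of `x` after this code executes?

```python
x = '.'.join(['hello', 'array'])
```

str.join() returns str

str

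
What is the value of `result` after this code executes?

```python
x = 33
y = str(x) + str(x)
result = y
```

x = 33; y = '3333'; result = '3333'

'3333'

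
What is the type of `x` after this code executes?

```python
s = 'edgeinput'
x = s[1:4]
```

Slicing a str returns str

str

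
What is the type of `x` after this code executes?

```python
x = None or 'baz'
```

'or' with None returns the other truthy value (str)

str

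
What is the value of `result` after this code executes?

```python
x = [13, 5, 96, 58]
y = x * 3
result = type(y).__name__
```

x is list; y is list; result = 'list'

'list'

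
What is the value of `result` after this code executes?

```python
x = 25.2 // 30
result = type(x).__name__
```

x is float; result = 'float'

'float'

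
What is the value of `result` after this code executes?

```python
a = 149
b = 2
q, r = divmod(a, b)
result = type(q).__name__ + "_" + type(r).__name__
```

a is int; b is int; q is int; r is int; result = 'int_int'

'int_int'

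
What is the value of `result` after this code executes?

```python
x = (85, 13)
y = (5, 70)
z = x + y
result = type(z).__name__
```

x is tuple; y is tuple; z is tuple; result = 'tuple'

'tuple'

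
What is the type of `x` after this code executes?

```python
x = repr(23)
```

repr() returns str

str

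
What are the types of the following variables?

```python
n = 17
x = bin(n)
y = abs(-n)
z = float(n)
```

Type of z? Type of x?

float() returns float; bin() returns str

float, str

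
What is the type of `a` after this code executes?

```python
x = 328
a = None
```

None has type NoneType

NoneType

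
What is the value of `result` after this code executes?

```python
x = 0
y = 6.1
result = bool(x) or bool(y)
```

x = 0; y = 6.1; result = True

True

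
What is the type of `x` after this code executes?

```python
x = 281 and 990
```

'and' with truthy values returns last operand (int)

int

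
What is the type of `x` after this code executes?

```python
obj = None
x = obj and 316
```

'and' returns first falsy value (None)

NoneType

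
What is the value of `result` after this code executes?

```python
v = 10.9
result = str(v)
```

v = 10.9; result = '10.9'

'10.9'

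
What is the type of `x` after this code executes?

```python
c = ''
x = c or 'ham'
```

'or' returns first truthy value (str)

str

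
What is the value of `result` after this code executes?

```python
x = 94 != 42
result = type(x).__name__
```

x is bool; result = 'bool'

'bool'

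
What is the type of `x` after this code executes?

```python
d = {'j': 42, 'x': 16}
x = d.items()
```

dict.items() returns dict_items view

dict_items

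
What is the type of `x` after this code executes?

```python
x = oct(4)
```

oct() returns str representation

str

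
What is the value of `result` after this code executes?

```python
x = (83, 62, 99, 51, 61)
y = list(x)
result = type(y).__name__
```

x is tuple; y is list; result = 'list'

'list'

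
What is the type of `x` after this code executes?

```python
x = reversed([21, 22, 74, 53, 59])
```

reversed() on a list returns list_reverseiterator

list_reverseiterator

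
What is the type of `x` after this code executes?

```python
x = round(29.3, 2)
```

round() with decimal places returns float

float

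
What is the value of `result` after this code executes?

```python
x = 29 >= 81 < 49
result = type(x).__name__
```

x is bool; result = 'bool'

'bool'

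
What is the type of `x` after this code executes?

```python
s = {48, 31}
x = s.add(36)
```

set.add() returns None (mutates in place)

NoneType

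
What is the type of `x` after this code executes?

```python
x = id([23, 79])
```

id() returns int

int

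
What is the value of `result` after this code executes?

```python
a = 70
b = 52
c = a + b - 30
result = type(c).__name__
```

a is int; b is int; c is int; result = 'int'

'int'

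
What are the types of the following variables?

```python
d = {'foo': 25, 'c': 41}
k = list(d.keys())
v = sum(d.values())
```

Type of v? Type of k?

sum of ints is int; list() converts to list

int, list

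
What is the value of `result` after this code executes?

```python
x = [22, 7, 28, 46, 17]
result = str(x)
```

x = [22, 7, 28, 46, 17]; result = '[22, 7, 28, 46, 17]'

'[22, 7, 28, 46, 17]'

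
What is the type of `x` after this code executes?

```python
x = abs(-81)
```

abs() of int returns int

int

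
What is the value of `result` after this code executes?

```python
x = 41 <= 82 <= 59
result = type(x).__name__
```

x is bool; result = 'bool'

'bool'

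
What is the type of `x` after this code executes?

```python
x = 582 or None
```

'or' returns first truthy value

int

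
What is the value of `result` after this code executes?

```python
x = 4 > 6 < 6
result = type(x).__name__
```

x is bool; result = 'bool'

'bool'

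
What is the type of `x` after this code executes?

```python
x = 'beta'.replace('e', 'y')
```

str.replace() returns str

str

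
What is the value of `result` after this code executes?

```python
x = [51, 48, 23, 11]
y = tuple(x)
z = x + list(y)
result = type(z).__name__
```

x is list; y is tuple; z is list; result = 'list'

'list'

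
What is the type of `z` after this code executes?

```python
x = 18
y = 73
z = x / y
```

int / int = float

float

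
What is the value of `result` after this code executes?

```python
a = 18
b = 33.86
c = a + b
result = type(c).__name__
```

a is int; b is float; c is float; result = 'float'

'float'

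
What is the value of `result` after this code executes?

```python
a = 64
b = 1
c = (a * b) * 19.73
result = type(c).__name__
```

a is int; b is int; c is float; result = 'float'

'float'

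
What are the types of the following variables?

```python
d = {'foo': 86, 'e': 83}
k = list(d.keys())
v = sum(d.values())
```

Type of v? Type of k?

sum of ints is int; list() converts to list

int, list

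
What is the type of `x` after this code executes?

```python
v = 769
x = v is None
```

'is' comparison returns bool

bool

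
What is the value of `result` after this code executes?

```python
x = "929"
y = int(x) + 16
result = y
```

x = '929'; y = 945; result = 945

945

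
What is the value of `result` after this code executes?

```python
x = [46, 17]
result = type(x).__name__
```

x is list; result = 'list'

'list'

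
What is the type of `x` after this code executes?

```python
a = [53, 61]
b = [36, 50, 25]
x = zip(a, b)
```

zip() returns a zip object

zip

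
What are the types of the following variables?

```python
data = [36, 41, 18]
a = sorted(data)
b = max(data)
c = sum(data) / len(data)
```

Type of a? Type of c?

sorted() returns list; int / int = float

list, float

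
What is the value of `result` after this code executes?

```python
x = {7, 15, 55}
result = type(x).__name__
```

x is set; result = 'set'

'set'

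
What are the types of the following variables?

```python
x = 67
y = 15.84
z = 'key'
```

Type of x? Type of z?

x is assigned a bare integer (no decimal point), so it is an int; z is assigned a quoted string literal, so it is a str

int, str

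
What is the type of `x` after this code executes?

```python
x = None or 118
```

'or' with None returns the other truthy value

int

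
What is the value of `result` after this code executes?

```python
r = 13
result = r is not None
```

r = 13; result = True

True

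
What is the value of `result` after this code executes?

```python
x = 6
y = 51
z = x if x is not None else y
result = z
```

x = 6; y = 51; z = 6; result = 6

6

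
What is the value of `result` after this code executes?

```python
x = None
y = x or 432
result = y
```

x = None; y = 432; result = 432

432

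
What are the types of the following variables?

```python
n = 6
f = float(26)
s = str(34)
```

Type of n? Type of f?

n is assigned a bare integer (no decimal point), so it is an int; f is assigned the result of calling float(), which returns a float

int, float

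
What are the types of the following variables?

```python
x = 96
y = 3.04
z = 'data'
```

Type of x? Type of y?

x is assigned a bare integer (no decimal point), so it is an int; y is assigned a number with a decimal point, so it is a float

int, float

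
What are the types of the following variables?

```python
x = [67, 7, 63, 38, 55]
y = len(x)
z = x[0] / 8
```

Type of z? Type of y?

int / int = float; len() returns int

float, int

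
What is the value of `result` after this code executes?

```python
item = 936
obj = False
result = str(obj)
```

item = 936; obj = False; result = 'False'

'False'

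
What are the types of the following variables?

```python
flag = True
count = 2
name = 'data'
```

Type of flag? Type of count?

flag is assigned the constant True, which has type bool; count is assigned a bare integer (no decimal point), so it is an int

bool, int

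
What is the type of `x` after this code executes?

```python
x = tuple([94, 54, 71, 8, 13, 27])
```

tuple() constructor returns tuple

tuple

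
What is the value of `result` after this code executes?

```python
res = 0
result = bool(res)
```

res = 0; result = False

False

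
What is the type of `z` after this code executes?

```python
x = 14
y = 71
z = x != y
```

Comparison returns bool

bool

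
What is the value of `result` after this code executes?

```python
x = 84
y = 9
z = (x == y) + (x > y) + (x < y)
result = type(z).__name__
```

x is int; y is int; z is int; result = 'int'

'int'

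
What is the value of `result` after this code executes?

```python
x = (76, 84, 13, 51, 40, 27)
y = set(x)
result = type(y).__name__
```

x is tuple; y is set; result = 'set'

'set'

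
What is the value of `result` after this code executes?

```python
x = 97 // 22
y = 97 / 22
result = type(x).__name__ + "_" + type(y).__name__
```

x is int; y is float; result = 'int_float'

'int_float'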